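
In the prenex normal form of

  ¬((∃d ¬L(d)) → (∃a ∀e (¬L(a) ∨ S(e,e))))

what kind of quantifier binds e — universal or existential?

Eliminate → and ↔ using ¬ and ∨.
  ¬(¬(∃d ¬L(d)) ∨ (∃a ∀e (¬L(a) ∨ S(e,e))))
Push ¬ through the quantifiers and connectives to reach negation normal form:
  (∃d ¬L(d)) ∧ (∀a ∃e (L(a) ∧ ¬S(e,e)))
All bound variables are already distinct, so no renaming is needed.
Extract every quantifier outward, since the variables are now distinct and don't occur free across branches:
  ∃d ∀a ∃e (¬L(d) ∧ L(a) ∧ ¬S(e,e))
The quantifier ∀e sits under an odd number of negations (counting the antecedent side of each →), so it flips to ∃e.

existential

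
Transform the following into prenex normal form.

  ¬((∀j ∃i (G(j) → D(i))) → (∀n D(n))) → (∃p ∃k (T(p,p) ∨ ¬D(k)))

∃j ∀i ∀n ∃p ∃k (G(j) ∧ ¬D(i) ∨ D(n) ∨ T(p,p) ∨ ¬D(k))

Rewrite implications/biconditionals: A → B as ¬A ∨ B.
  ¬¬(¬(∀j ∃i (¬G(j) ∨ D(i))) ∨ (∀n D(n))) ∨ (∃p ∃k (T(p,p) ∨ ¬D(k)))
Move each ¬ inward, flipping quantifiers it crosses:
  (∃j ∀i (G(j) ∧ ¬D(i))) ∨ (∀n D(n)) ∨ (∃p ∃k (T(p,p) ∨ ¬D(k)))
Finally move all quantifiers to the prefix:
  ∃j ∀i ∀n ∃p ∃k (G(j) ∧ ¬D(i) ∨ D(n) ∨ T(p,p) ∨ ¬D(k))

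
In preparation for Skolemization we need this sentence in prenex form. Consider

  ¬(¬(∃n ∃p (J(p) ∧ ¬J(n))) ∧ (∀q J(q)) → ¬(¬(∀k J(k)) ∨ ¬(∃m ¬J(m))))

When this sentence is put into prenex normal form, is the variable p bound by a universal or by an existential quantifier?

Rewrite implications/biconditionals: A → B as ¬A ∨ B.
  ¬(¬(¬(∃n ∃p (J(p) ∧ ¬J(n))) ∧ (∀q J(q))) ∨ ¬(¬(∀k J(k)) ∨ ¬(∃m ¬J(m))))
Drive negations inward (¬∀x A ≡ ∃x ¬A, ¬∃x A ≡ ∀x ¬A, De Morgan for ∧/∨):
  (∀n ∀p (¬J(p) ∨ J(n))) ∧ (∀q J(q)) ∧ ((∃k ¬J(k)) ∨ (∀m J(m)))
Extract every quantifier outward, since the variables are now distinct and don't occur free across branches:
  ∀n ∀p ∀q ∃k ∀m ((¬J(p) ∨ J(n)) ∧ J(q) ∧ (¬J(k) ∨ J(m)))
The quantifier ∃p sits under an odd number of negations (counting the antecedent side of each →), so it flips to ∀p.

universal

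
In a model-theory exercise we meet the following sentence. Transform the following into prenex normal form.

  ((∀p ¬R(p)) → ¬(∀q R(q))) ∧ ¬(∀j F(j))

∃p ∃q ∃j ((R(p) ∨ ¬R(q)) ∧ ¬F(j))

First replace A → B with ¬A ∨ B.
  (¬(∀p ¬R(p)) ∨ ¬(∀q R(q))) ∧ ¬(∀j F(j))
Push ¬ through the quantifiers and connectives to reach negation normal form:
  ((∃p R(p)) ∨ (∃q ¬R(q))) ∧ (∃j ¬F(j))
All bound variables are already distinct, so no renaming is needed.
Extract every quantifier outward, since the variables are now distinct and don't occur free across branches:
  ∃p ∃q ∃j ((R(p) ∨ ¬R(q)) ∧ ¬F(j))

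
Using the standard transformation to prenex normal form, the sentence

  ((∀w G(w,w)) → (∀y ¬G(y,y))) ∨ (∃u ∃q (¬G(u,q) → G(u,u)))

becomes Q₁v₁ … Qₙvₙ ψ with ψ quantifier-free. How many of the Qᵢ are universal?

Rewrite implications/biconditionals: A → B as ¬A ∨ B.
  ¬(∀w G(w,w)) ∨ (∀y ¬G(y,y)) ∨ (∃u ∃q (¬¬G(u,q) ∨ G(u,u)))
Drive negations inward (¬∀x A ≡ ∃x ¬A, ¬∃x A ≡ ∀x ¬A, De Morgan for ∧/∨):
  (∃w ¬G(w,w)) ∨ (∀y ¬G(y,y)) ∨ (∃u ∃q (G(u,q) ∨ G(u,u)))
All bound variables are already distinct, so no renaming is needed.
Finally move all quantifiers to the prefix:
  ∃w ∀y ∃u ∃q (¬G(w,w) ∨ ¬G(y,y) ∨ G(u,q) ∨ G(u,u))
The prefix is ∃w ∀y ∃u ∃q: 1 universal, 3 existential.

1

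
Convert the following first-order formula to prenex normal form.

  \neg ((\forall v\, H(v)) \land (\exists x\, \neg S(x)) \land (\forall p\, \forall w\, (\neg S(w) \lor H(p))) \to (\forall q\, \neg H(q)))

\forall v\, \exists x\, \forall p\, \forall w\, \exists q\, (H(v) \land \neg S(x) \land (\neg S(w) \lor H(p)) \land H(q))

Eliminate → and ↔ using ¬ and ∨.
  \neg (\neg ((\forall v\, H(v)) \land (\exists x\, \neg S(x)) \land (\forall p\, \forall w\, (\neg S(w) \lor H(p)))) \lor (\forall q\, \neg H(q)))
Push ¬ through the quantifiers and connectives to reach negation normal form:
  (\forall v\, H(v)) \land (\exists x\, \neg S(x)) \land (\forall p\, \forall w\, (\neg S(w) \lor H(p))) \land (\exists q\, H(q))
All bound variables are already distinct, so no renaming is needed.
Finally move all quantifiers to the prefix:
  \forall v\, \exists x\, \forall p\, \forall w\, \exists q\, (H(v) \land \neg S(x) \land (\neg S(w) \lor H(p)) \land H(q))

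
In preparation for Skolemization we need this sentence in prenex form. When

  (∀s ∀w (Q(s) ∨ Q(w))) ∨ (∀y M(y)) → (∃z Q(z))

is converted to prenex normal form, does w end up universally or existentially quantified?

existential

Rewrite implications/biconditionals: A → B as ¬A ∨ B.
  ¬((∀s ∀w (Q(s) ∨ Q(w))) ∨ (∀y M(y))) ∨ (∃z Q(z))
Push ¬ through the quantifiers and connectives to reach negation normal form:
  (∃s ∃w (¬Q(s) ∧ ¬Q(w))) ∧ (∃y ¬M(y)) ∨ (∃z Q(z))
Finally move all quantifiers to the prefix:
  ∃s ∃w ∃y ∃z (¬Q(s) ∧ ¬Q(w) ∧ ¬M(y) ∨ Q(z))
The quantifier ∀w sits under an odd number of negations (counting the antecedent side of each →), so it flips to ∃w.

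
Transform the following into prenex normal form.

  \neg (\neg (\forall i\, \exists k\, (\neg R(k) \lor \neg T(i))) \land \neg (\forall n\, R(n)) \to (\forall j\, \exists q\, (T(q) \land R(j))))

\exists i\, \forall k\, \exists n\, \exists j\, \forall q\, (R(k) \land T(i) \land \neg R(n) \land (\neg T(q) \lor \neg R(j)))

First replace A → B with ¬A ∨ B.
  \neg (\neg (\neg (\forall i\, \exists k\, (\neg R(k) \lor \neg T(i))) \land \neg (\forall n\, R(n))) \lor (\forall j\, \exists q\, (T(q) \land R(j))))
Move each ¬ inward, flipping quantifiers it crosses:
  (\exists i\, \forall k\, (R(k) \land T(i))) \land (\exists n\, \neg R(n)) \land (\exists j\, \forall q\, (\neg T(q) \lor \neg R(j)))
All bound variables are already distinct, so no renaming is needed.
Extract every quantifier outward, since the variables are now distinct and don't occur free across branches:
  \exists i\, \forall k\, \exists n\, \exists j\, \forall q\, (R(k) \land T(i) \land \neg R(n) \land (\neg T(q) \lor \neg R(j)))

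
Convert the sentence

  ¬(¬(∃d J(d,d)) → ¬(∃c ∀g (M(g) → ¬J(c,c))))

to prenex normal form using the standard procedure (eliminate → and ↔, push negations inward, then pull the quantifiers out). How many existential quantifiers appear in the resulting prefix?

1

First replace A → B with ¬A ∨ B.
  ¬(¬¬(∃d J(d,d)) ∨ ¬(∃c ∀g (¬M(g) ∨ ¬J(c,c))))
Drive negations inward (¬∀x A ≡ ∃x ¬A, ¬∃x A ≡ ∀x ¬A, De Morgan for ∧/∨):
  (∀d ¬J(d,d)) ∧ (∃c ∀g (¬M(g) ∨ ¬J(c,c)))
All bound variables are already distinct, so no renaming is needed.
Finally move all quantifiers to the prefix:
  ∀d ∃c ∀g (¬J(d,d) ∧ (¬M(g) ∨ ¬J(c,c)))
The prefix is ∀d ∃c ∀g: 2 universal, 1 existential.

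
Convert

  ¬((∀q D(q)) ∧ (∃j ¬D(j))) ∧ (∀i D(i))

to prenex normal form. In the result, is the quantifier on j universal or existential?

Move each ¬ inward, flipping quantifiers it crosses:
  ((∃q ¬D(q)) ∨ (∀j D(j))) ∧ (∀i D(i))
All bound variables are already distinct, so no renaming is needed.
Finally move all quantifiers to the prefix:
  ∃q ∀j ∀i ((¬D(q) ∨ D(j)) ∧ D(i))
The quantifier ∃j sits under an odd number of negations, so it flips to ∀j.

universal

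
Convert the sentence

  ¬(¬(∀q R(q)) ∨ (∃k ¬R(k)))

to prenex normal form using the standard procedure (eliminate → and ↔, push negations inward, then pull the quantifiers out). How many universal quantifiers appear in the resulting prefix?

Drive negations inward (¬∀x A ≡ ∃x ¬A, ¬∃x A ≡ ∀x ¬A, De Morgan for ∧/∨):
  (∀q R(q)) ∧ (∀k R(k))
Finally move all quantifiers to the prefix:
  ∀q ∀k (R(q) ∧ R(k))
The prefix is ∀q ∀k: 2 universal, 0 existential.

2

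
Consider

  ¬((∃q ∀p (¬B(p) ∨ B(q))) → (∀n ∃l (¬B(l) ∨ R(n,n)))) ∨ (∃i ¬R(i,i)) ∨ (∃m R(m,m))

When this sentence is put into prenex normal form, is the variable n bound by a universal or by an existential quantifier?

existential

Rewrite implications/biconditionals: A → B as ¬A ∨ B.
  ¬(¬(∃q ∀p (¬B(p) ∨ B(q))) ∨ (∀n ∃l (¬B(l) ∨ R(n,n)))) ∨ (∃i ¬R(i,i)) ∨ (∃m R(m,m))
Drive negations inward (¬∀x A ≡ ∃x ¬A, ¬∃x A ≡ ∀x ¬A, De Morgan for ∧/∨):
  (∃q ∀p (¬B(p) ∨ B(q))) ∧ (∃n ∀l (B(l) ∧ ¬R(n,n))) ∨ (∃i ¬R(i,i)) ∨ (∃m R(m,m))
All bound variables are already distinct, so no renaming is needed.
Pull the quantifiers to the front (each side's bound variable is not free in the other side):
  ∃q ∀p ∃n ∀l ∃i ∃m ((¬B(p) ∨ B(q)) ∧ B(l) ∧ ¬R(n,n) ∨ ¬R(i,i) ∨ R(m,m))
The quantifier ∀n sits under an odd number of negations (counting the antecedent side of each →), so it flips to ∃n.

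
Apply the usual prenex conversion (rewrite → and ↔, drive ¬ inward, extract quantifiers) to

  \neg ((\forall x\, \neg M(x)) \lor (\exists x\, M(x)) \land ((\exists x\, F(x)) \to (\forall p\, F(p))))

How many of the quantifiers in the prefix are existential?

Rewrite implications/biconditionals: A → B as ¬A ∨ B.
  \neg ((\forall x\, \neg M(x)) \lor (\exists x\, M(x)) \land (\neg (\exists x\, F(x)) \lor (\forall p\, F(p))))
Push ¬ through the quantifiers and connectives to reach negation normal form:
  (\exists x\, M(x)) \land ((\forall x\, \neg M(x)) \lor (\exists x\, F(x)) \land (\exists p\, \neg F(p)))
Standardize variables apart so no two quantifiers bind the same name: x↦r, x↦u1.
  (\exists x\, M(x)) \land ((\forall r\, \neg M(r)) \lor (\exists u1\, F(u1)) \land (\exists p\, \neg F(p)))
Pull the quantifiers to the front (each side's bound variable is not free in the other side):
  \exists x\, \forall r\, \exists u1\, \exists p\, (M(x) \land (\neg M(r) \lor F(u1) \land \neg F(p)))
The prefix is \exists x \forall r \exists u1 \exists p: 1 universal, 3 existential.

3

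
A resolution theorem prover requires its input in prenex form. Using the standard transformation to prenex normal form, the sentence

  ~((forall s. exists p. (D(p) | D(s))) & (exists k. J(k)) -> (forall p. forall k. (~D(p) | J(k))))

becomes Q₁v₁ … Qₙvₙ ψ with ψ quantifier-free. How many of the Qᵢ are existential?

Rewrite implications/biconditionals: A → B as ¬A ∨ B.
  ~(~((forall s. exists p. (D(p) | D(s))) & (exists k. J(k))) | (forall p. forall k. (~D(p) | J(k))))
Move each ¬ inward, flipping quantifiers it crosses:
  (forall s. exists p. (D(p) | D(s))) & (exists k. J(k)) & (exists p. exists k. (D(p) & ~J(k)))
Give each quantifier a distinct variable: p↦q, k↦t.
  (forall s. exists p. (D(p) | D(s))) & (exists k. J(k)) & (exists q. exists t. (D(q) & ~J(t)))
Finally move all quantifiers to the prefix:
  forall s. exists p. exists k. exists q. exists t. ((D(p) | D(s)) & J(k) & D(q) & ~J(t))
The prefix is forall s exists p exists k exists q exists t: 1 universal, 4 existential.

4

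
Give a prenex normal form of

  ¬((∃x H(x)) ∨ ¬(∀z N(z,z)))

∀x ∀z (¬H(x) ∧ N(z,z))

Move each ¬ inward, flipping quantifiers it crosses:
  (∀x ¬H(x)) ∧ (∀z N(z,z))
All bound variables are already distinct, so no renaming is needed.
Pull the quantifiers to the front (each side's bound variable is not free in the other side):
  ∀x ∀z (¬H(x) ∧ N(z,z))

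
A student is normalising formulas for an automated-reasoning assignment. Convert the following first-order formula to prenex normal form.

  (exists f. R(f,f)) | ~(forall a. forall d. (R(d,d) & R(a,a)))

exists f. exists a. exists d. (R(f,f) | ~R(d,d) | ~R(a,a))

Push ¬ through the quantifiers and connectives to reach negation normal form:
  (exists f. R(f,f)) | (exists a. exists d. (~R(d,d) | ~R(a,a)))
All bound variables are already distinct, so no renaming is needed.
Finally move all quantifiers to the prefix:
  exists f. exists a. exists d. (R(f,f) | ~R(d,d) | ~R(a,a))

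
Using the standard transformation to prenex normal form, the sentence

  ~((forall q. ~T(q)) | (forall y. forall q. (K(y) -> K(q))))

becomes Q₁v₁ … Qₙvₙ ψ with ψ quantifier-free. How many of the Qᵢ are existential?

First replace A → B with ¬A ∨ B.
  ~((forall q. ~T(q)) | (forall y. forall q. (~K(y) | K(q))))
Drive negations inward (¬∀x A ≡ ∃x ¬A, ¬∃x A ≡ ∀x ¬A, De Morgan for ∧/∨):
  (exists q. T(q)) & (exists y. exists q. (K(y) & ~K(q)))
Rename bound variables to avoid capture: q↦z1.
  (exists q. T(q)) & (exists y. exists z1. (K(y) & ~K(z1)))
Pull the quantifiers to the front (each side's bound variable is not free in the other side):
  exists q. exists y. exists z1. (T(q) & K(y) & ~K(z1))
The prefix is exists q exists y exists z1: 0 universal, 3 existential.

3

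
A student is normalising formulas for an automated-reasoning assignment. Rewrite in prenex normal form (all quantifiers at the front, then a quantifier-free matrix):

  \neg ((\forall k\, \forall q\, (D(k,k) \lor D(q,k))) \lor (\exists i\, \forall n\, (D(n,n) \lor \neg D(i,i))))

Drive negations inward (¬∀x A ≡ ∃x ¬A, ¬∃x A ≡ ∀x ¬A, De Morgan for ∧/∨):
  (\exists k\, \exists q\, (\neg D(k,k) \land \neg D(q,k))) \land (\forall i\, \exists n\, (\neg D(n,n) \land D(i,i)))
Finally move all quantifiers to the prefix:
  \exists k\, \exists q\, \forall i\, \exists n\, (\neg D(k,k) \land \neg D(q,k) \land \neg D(n,n) \land D(i,i))

\exists k\, \exists q\, \forall i\, \exists n\, (\neg D(k,k) \land \neg D(q,k) \land \neg D(n,n) \land D(i,i))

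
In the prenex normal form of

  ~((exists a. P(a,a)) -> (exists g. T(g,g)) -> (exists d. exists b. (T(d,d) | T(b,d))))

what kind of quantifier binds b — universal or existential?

universal

Rewrite implications/biconditionals: A → B as ¬A ∨ B.
  ~(~(exists a. P(a,a)) | ~(exists g. T(g,g)) | (exists d. exists b. (T(d,d) | T(b,d))))
Move each ¬ inward, flipping quantifiers it crosses:
  (exists a. P(a,a)) & (exists g. T(g,g)) & (forall d. forall b. (~T(d,d) & ~T(b,d)))
All bound variables are already distinct, so no renaming is needed.
Finally move all quantifiers to the prefix:
  exists a. exists g. forall d. forall b. (P(a,a) & T(g,g) & ~T(d,d) & ~T(b,d))
The quantifier exists b sits under an odd number of negations (counting the antecedent side of each →), so it flips to forall b.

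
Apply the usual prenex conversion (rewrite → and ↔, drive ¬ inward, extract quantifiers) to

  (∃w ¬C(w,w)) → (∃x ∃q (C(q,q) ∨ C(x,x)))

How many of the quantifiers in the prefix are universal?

1

Rewrite implications/biconditionals: A → B as ¬A ∨ B.
  ¬(∃w ¬C(w,w)) ∨ (∃x ∃q (C(q,q) ∨ C(x,x)))
Move each ¬ inward, flipping quantifiers it crosses:
  (∀w C(w,w)) ∨ (∃x ∃q (C(q,q) ∨ C(x,x)))
Finally move all quantifiers to the prefix:
  ∀w ∃x ∃q (C(w,w) ∨ C(q,q) ∨ C(x,x))
The prefix is ∀w ∃x ∃q: 1 universal, 2 existential.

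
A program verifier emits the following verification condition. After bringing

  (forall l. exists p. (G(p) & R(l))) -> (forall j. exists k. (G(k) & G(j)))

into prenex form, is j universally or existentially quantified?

universal

Rewrite implications/biconditionals: A → B as ¬A ∨ B.
  ~(forall l. exists p. (G(p) & R(l))) | (forall j. exists k. (G(k) & G(j)))
Push ¬ through the quantifiers and connectives to reach negation normal form:
  (exists l. forall p. (~G(p) | ~R(l))) | (forall j. exists k. (G(k) & G(j)))
All bound variables are already distinct, so no renaming is needed.
Finally move all quantifiers to the prefix:
  exists l. forall p. forall j. exists k. (~G(p) | ~R(l) | G(k) & G(j))
The quantifier forall j sits under an even number of negations (counting the antecedent side of each →), so it remains universal.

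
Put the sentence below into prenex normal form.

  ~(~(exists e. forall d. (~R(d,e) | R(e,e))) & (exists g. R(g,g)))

Drive negations inward (¬∀x A ≡ ∃x ¬A, ¬∃x A ≡ ∀x ¬A, De Morgan for ∧/∨):
  (exists e. forall d. (~R(d,e) | R(e,e))) | (forall g. ~R(g,g))
Pull the quantifiers to the front (each side's bound variable is not free in the other side):
  exists e. forall d. forall g. (~R(d,e) | R(e,e) | ~R(g,g))

exists e. forall d. forall g. (~R(d,e) | R(e,e) | ~R(g,g))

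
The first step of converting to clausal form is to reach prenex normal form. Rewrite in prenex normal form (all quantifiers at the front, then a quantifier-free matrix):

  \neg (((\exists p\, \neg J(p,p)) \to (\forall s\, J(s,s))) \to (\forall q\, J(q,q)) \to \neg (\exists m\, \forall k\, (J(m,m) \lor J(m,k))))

\forall p\, \forall s\, \forall q\, \exists m\, \forall k\, ((J(p,p) \lor J(s,s)) \land J(q,q) \land (J(m,m) \lor J(m,k)))

Eliminate → and ↔ using ¬ and ∨.
  \neg (\neg (\neg (\exists p\, \neg J(p,p)) \lor (\forall s\, J(s,s))) \lor \neg (\forall q\, J(q,q)) \lor \neg (\exists m\, \forall k\, (J(m,m) \lor J(m,k))))
Drive negations inward (¬∀x A ≡ ∃x ¬A, ¬∃x A ≡ ∀x ¬A, De Morgan for ∧/∨):
  ((\forall p\, J(p,p)) \lor (\forall s\, J(s,s))) \land (\forall q\, J(q,q)) \land (\exists m\, \forall k\, (J(m,m) \lor J(m,k)))
Pull the quantifiers to the front (each side's bound variable is not free in the other side):
  \forall p\, \forall s\, \forall q\, \exists m\, \forall k\, ((J(p,p) \lor J(s,s)) \land J(q,q) \land (J(m,m) \lor J(m,k)))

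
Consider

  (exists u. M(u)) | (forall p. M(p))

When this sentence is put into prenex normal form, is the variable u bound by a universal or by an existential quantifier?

existential

All bound variables are already distinct, so no renaming is needed.
Pull the quantifiers to the front (each side's bound variable is not free in the other side):
  exists u. forall p. (M(u) | M(p))
The quantifier exists u sits under an even number of negations, so it remains existential.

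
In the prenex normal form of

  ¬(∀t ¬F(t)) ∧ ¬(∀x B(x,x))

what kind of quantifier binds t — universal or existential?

Drive negations inward (¬∀x A ≡ ∃x ¬A, ¬∃x A ≡ ∀x ¬A, De Morgan for ∧/∨):
  (∃t F(t)) ∧ (∃x ¬B(x,x))
All bound variables are already distinct, so no renaming is needed.
Finally move all quantifiers to the prefix:
  ∃t ∃x (F(t) ∧ ¬B(x,x))
The quantifier ∀t sits under an odd number of negations, so it flips to ∃t.

existential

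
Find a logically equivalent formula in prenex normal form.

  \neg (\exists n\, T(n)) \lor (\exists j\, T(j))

Push ¬ through the quantifiers and connectives to reach negation normal form:
  (\forall n\, \neg T(n)) \lor (\exists j\, T(j))
Pull the quantifiers to the front (each side's bound variable is not free in the other side):
  \forall n\, \exists j\, (\neg T(n) \lor T(j))

\forall n\, \exists j\, (\neg T(n) \lor T(j))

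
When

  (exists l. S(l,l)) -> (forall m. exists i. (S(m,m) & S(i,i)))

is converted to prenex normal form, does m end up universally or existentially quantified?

First replace A → B with ¬A ∨ B.
  ~(exists l. S(l,l)) | (forall m. exists i. (S(m,m) & S(i,i)))
Move each ¬ inward, flipping quantifiers it crosses:
  (forall l. ~S(l,l)) | (forall m. exists i. (S(m,m) & S(i,i)))
All bound variables are already distinct, so no renaming is needed.
Finally move all quantifiers to the prefix:
  forall l. forall m. exists i. (~S(l,l) | S(m,m) & S(i,i))
The quantifier forall m sits under an even number of negations (counting the antecedent side of each →), so it remains universal.

universal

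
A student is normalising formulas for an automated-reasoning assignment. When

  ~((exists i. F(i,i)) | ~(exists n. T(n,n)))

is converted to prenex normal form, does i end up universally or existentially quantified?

universal

Move each ¬ inward, flipping quantifiers it crosses:
  (forall i. ~F(i,i)) & (exists n. T(n,n))
Finally move all quantifiers to the prefix:
  forall i. exists n. (~F(i,i) & T(n,n))
The quantifier exists i sits under an odd number of negations, so it flips to forall i.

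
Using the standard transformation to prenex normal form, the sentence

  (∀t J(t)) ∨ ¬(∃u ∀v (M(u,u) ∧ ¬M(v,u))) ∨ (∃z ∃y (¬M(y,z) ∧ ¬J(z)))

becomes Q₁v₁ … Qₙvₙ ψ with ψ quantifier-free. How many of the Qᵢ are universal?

Push ¬ through the quantifiers and connectives to reach negation normal form:
  (∀t J(t)) ∨ (∀u ∃v (¬M(u,u) ∨ M(v,u))) ∨ (∃z ∃y (¬M(y,z) ∧ ¬J(z)))
All bound variables are already distinct, so no renaming is needed.
Extract every quantifier outward, since the variables are now distinct and don't occur free across branches:
  ∀t ∀u ∃v ∃z ∃y (J(t) ∨ ¬M(u,u) ∨ M(v,u) ∨ ¬M(y,z) ∧ ¬J(z))
The prefix is ∀t ∀u ∃v ∃z ∃y: 2 universal, 3 existential.

2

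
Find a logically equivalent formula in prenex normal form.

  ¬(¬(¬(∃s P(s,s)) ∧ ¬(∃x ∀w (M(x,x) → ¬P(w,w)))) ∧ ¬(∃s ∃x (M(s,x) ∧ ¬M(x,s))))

∀s ∀x ∃w ∃t ∃r (¬P(s,s) ∧ M(x,x) ∧ P(w,w) ∨ M(t,r) ∧ ¬M(r,t))

Eliminate → and ↔ using ¬ and ∨.
  ¬(¬(¬(∃s P(s,s)) ∧ ¬(∃x ∀w (¬M(x,x) ∨ ¬P(w,w)))) ∧ ¬(∃s ∃x (M(s,x) ∧ ¬M(x,s))))
Move each ¬ inward, flipping quantifiers it crosses:
  (∀s ¬P(s,s)) ∧ (∀x ∃w (M(x,x) ∧ P(w,w))) ∨ (∃s ∃x (M(s,x) ∧ ¬M(x,s)))
Standardize variables apart so no two quantifiers bind the same name: s↦t, x↦r.
  (∀s ¬P(s,s)) ∧ (∀x ∃w (M(x,x) ∧ P(w,w))) ∨ (∃t ∃r (M(t,r) ∧ ¬M(r,t)))
Pull the quantifiers to the front (each side's bound variable is not free in the other side):
  ∀s ∀x ∃w ∃t ∃r (¬P(s,s) ∧ M(x,x) ∧ P(w,w) ∨ M(t,r) ∧ ¬M(r,t))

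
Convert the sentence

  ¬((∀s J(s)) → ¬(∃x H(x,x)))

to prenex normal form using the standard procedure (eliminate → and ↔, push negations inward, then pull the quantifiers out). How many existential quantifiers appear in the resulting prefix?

First replace A → B with ¬A ∨ B.
  ¬(¬(∀s J(s)) ∨ ¬(∃x H(x,x)))
Move each ¬ inward, flipping quantifiers it crosses:
  (∀s J(s)) ∧ (∃x H(x,x))
All bound variables are already distinct, so no renaming is needed.
Pull the quantifiers to the front (each side's bound variable is not free in the other side):
  ∀s ∃x (J(s) ∧ H(x,x))
The prefix is ∀s ∃x: 1 universal, 1 existential.

1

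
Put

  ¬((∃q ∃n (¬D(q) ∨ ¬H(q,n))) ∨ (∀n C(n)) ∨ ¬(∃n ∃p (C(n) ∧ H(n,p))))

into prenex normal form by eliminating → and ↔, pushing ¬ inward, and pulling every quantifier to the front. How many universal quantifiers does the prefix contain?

2

Move each ¬ inward, flipping quantifiers it crosses:
  (∀q ∀n (D(q) ∧ H(q,n))) ∧ (∃n ¬C(n)) ∧ (∃n ∃p (C(n) ∧ H(n,p)))
Give each quantifier a distinct variable: n↦v, n↦w1.
  (∀q ∀n (D(q) ∧ H(q,n))) ∧ (∃v ¬C(v)) ∧ (∃w1 ∃p (C(w1) ∧ H(w1,p)))
Pull the quantifiers to the front (each side's bound variable is not free in the other side):
  ∀q ∀n ∃v ∃w1 ∃p (D(q) ∧ H(q,n) ∧ ¬C(v) ∧ C(w1) ∧ H(w1,p))
The prefix is ∀q ∀n ∃v ∃w1 ∃p: 2 universal, 3 existential.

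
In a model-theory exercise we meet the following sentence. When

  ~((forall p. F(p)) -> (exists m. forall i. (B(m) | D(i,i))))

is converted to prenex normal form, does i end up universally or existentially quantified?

existential

Eliminate → and ↔ using ¬ and ∨.
  ~(~(forall p. F(p)) | (exists m. forall i. (B(m) | D(i,i))))
Drive negations inward (¬∀x A ≡ ∃x ¬A, ¬∃x A ≡ ∀x ¬A, De Morgan for ∧/∨):
  (forall p. F(p)) & (forall m. exists i. (~B(m) & ~D(i,i)))
Pull the quantifiers to the front (each side's bound variable is not free in the other side):
  forall p. forall m. exists i. (F(p) & ~B(m) & ~D(i,i))
The quantifier forall i sits under an odd number of negations (counting the antecedent side of each →), so it flips to exists i.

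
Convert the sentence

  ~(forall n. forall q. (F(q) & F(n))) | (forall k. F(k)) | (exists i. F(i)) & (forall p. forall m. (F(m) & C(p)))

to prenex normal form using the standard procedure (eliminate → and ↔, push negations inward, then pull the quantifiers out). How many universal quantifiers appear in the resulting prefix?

3

Push ¬ through the quantifiers and connectives to reach negation normal form:
  (exists n. exists q. (~F(q) | ~F(n))) | (forall k. F(k)) | (exists i. F(i)) & (forall p. forall m. (F(m) & C(p)))
All bound variables are already distinct, so no renaming is needed.
Extract every quantifier outward, since the variables are now distinct and don't occur free across branches:
  exists n. exists q. forall k. exists i. forall p. forall m. (~F(q) | ~F(n) | F(k) | F(i) & F(m) & C(p))
The prefix is exists n exists q forall k exists i forall p forall m: 3 universal, 3 existential.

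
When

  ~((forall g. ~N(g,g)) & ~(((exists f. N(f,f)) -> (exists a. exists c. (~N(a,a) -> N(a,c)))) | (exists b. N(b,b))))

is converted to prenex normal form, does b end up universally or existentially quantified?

Rewrite implications/biconditionals: A → B as ¬A ∨ B.
  ~((forall g. ~N(g,g)) & ~(~(exists f. N(f,f)) | (exists a. exists c. (~~N(a,a) | N(a,c))) | (exists b. N(b,b))))
Move each ¬ inward, flipping quantifiers it crosses:
  (exists g. N(g,g)) | (forall f. ~N(f,f)) | (exists a. exists c. (N(a,a) | N(a,c))) | (exists b. N(b,b))
Pull the quantifiers to the front (each side's bound variable is not free in the other side):
  exists g. forall f. exists a. exists c. exists b. (N(g,g) | ~N(f,f) | N(a,a) | N(a,c) | N(b,b))
The quantifier exists b sits under an even number of negations (counting the antecedent side of each →), so it remains existential.

existential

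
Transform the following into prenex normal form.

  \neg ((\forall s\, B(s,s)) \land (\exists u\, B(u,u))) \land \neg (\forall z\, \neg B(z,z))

Move each ¬ inward, flipping quantifiers it crosses:
  ((\exists s\, \neg B(s,s)) \lor (\forall u\, \neg B(u,u))) \land (\exists z\, B(z,z))
Finally move all quantifiers to the prefix:
  \exists s\, \forall u\, \exists z\, ((\neg B(s,s) \lor \neg B(u,u)) \land B(z,z))

\exists s\, \forall u\, \exists z\, ((\neg B(s,s) \lor \neg B(u,u)) \land B(z,z))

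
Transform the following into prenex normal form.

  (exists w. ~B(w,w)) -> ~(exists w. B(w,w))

forall w. forall v1. (B(w,w) | ~B(v1,v1))

Rewrite implications/biconditionals: A → B as ¬A ∨ B.
  ~(exists w. ~B(w,w)) | ~(exists w. B(w,w))
Drive negations inward (¬∀x A ≡ ∃x ¬A, ¬∃x A ≡ ∀x ¬A, De Morgan for ∧/∨):
  (forall w. B(w,w)) | (forall w. ~B(w,w))
Standardize variables apart so no two quantifiers bind the same name: w↦v1.
  (forall w. B(w,w)) | (forall v1. ~B(v1,v1))
Pull the quantifiers to the front (each side's bound variable is not free in the other side):
  forall w. forall v1. (B(w,w) | ~B(v1,v1))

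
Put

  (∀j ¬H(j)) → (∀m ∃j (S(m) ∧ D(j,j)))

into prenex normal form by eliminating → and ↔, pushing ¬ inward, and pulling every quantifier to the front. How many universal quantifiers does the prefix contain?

1

Eliminate → and ↔ using ¬ and ∨.
  ¬(∀j ¬H(j)) ∨ (∀m ∃j (S(m) ∧ D(j,j)))
Move each ¬ inward, flipping quantifiers it crosses:
  (∃j H(j)) ∨ (∀m ∃j (S(m) ∧ D(j,j)))
Give each quantifier a distinct variable: j↦p.
  (∃j H(j)) ∨ (∀m ∃p (S(m) ∧ D(p,p)))
Extract every quantifier outward, since the variables are now distinct and don't occur free across branches:
  ∃j ∀m ∃p (H(j) ∨ S(m) ∧ D(p,p))
The prefix is ∃j ∀m ∃p: 1 universal, 2 existential.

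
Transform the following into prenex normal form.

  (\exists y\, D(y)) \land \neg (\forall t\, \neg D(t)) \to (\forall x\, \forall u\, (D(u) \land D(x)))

First replace A → B with ¬A ∨ B.
  \neg ((\exists y\, D(y)) \land \neg (\forall t\, \neg D(t))) \lor (\forall x\, \forall u\, (D(u) \land D(x)))
Move each ¬ inward, flipping quantifiers it crosses:
  (\forall y\, \neg D(y)) \lor (\forall t\, \neg D(t)) \lor (\forall x\, \forall u\, (D(u) \land D(x)))
All bound variables are already distinct, so no renaming is needed.
Finally move all quantifiers to the prefix:
  \forall y\, \forall t\, \forall x\, \forall u\, (\neg D(y) \lor \neg D(t) \lor D(u) \land D(x))

\forall y\, \forall t\, \forall x\, \forall u\, (\neg D(y) \lor \neg D(t) \lor D(u) \land D(x))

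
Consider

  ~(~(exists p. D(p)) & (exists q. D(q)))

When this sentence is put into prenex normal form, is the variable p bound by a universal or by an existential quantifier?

Push ¬ through the quantifiers and connectives to reach negation normal form:
  (exists p. D(p)) | (forall q. ~D(q))
All bound variables are already distinct, so no renaming is needed.
Pull the quantifiers to the front (each side's bound variable is not free in the other side):
  exists p. forall q. (D(p) | ~D(q))
The quantifier exists p sits under an even number of negations, so it remains existential.

existential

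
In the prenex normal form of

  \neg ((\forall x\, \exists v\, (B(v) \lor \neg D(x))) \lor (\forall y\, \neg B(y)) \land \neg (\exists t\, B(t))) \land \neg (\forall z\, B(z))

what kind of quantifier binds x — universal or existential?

Push ¬ through the quantifiers and connectives to reach negation normal form:
  (\exists x\, \forall v\, (\neg B(v) \land D(x))) \land ((\exists y\, B(y)) \lor (\exists t\, B(t))) \land (\exists z\, \neg B(z))
Pull the quantifiers to the front (each side's bound variable is not free in the other side):
  \exists x\, \forall v\, \exists y\, \exists t\, \exists z\, (\neg B(v) \land D(x) \land (B(y) \lor B(t)) \land \neg B(z))
The quantifier \forall x sits under an odd number of negations, so it flips to \exists x.

existential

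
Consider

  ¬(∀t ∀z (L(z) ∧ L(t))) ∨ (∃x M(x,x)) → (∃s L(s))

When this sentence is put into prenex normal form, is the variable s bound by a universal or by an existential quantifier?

Rewrite implications/biconditionals: A → B as ¬A ∨ B.
  ¬(¬(∀t ∀z (L(z) ∧ L(t))) ∨ (∃x M(x,x))) ∨ (∃s L(s))
Push ¬ through the quantifiers and connectives to reach negation normal form:
  (∀t ∀z (L(z) ∧ L(t))) ∧ (∀x ¬M(x,x)) ∨ (∃s L(s))
Finally move all quantifiers to the prefix:
  ∀t ∀z ∀x ∃s (L(z) ∧ L(t) ∧ ¬M(x,x) ∨ L(s))
The quantifier ∃s sits under an even number of negations (counting the antecedent side of each →), so it remains existential.

existential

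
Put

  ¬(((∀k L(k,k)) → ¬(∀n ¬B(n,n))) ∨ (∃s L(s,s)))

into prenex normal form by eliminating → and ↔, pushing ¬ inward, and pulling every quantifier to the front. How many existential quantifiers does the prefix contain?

First replace A → B with ¬A ∨ B.
  ¬(¬(∀k L(k,k)) ∨ ¬(∀n ¬B(n,n)) ∨ (∃s L(s,s)))
Drive negations inward (¬∀x A ≡ ∃x ¬A, ¬∃x A ≡ ∀x ¬A, De Morgan for ∧/∨):
  (∀k L(k,k)) ∧ (∀n ¬B(n,n)) ∧ (∀s ¬L(s,s))
Finally move all quantifiers to the prefix:
  ∀k ∀n ∀s (L(k,k) ∧ ¬B(n,n) ∧ ¬L(s,s))
The prefix is ∀k ∀n ∀s: 3 universal, 0 existential.

0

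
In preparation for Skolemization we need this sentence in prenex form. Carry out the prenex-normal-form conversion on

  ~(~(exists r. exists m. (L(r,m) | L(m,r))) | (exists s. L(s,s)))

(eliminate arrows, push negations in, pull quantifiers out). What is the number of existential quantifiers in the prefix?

2

Drive negations inward (¬∀x A ≡ ∃x ¬A, ¬∃x A ≡ ∀x ¬A, De Morgan for ∧/∨):
  (exists r. exists m. (L(r,m) | L(m,r))) & (forall s. ~L(s,s))
Finally move all quantifiers to the prefix:
  exists r. exists m. forall s. ((L(r,m) | L(m,r)) & ~L(s,s))
The prefix is exists r exists m forall s: 1 universal, 2 existential.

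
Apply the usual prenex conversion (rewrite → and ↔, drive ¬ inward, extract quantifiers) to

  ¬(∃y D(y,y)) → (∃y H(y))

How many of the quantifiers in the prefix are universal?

Rewrite implications/biconditionals: A → B as ¬A ∨ B.
  ¬¬(∃y D(y,y)) ∨ (∃y H(y))
Move each ¬ inward, flipping quantifiers it crosses:
  (∃y D(y,y)) ∨ (∃y H(y))
Give each quantifier a distinct variable: y↦v.
  (∃y D(y,y)) ∨ (∃v H(v))
Pull the quantifiers to the front (each side's bound variable is not free in the other side):
  ∃y ∃v (D(y,y) ∨ H(v))
The prefix is ∃y ∃v: 0 universal, 2 existential.

0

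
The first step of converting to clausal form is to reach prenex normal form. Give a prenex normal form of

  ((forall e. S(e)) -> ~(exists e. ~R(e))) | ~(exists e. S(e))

exists e. forall a. forall w1. (~S(e) | R(a) | ~S(w1))

Rewrite implications/biconditionals: A → B as ¬A ∨ B.
  ~(forall e. S(e)) | ~(exists e. ~R(e)) | ~(exists e. S(e))
Push ¬ through the quantifiers and connectives to reach negation normal form:
  (exists e. ~S(e)) | (forall e. R(e)) | (forall e. ~S(e))
Standardize variables apart so no two quantifiers bind the same name: e↦a, e↦w1.
  (exists e. ~S(e)) | (forall a. R(a)) | (forall w1. ~S(w1))
Extract every quantifier outward, since the variables are now distinct and don't occur free across branches:
  exists e. forall a. forall w1. (~S(e) | R(a) | ~S(w1))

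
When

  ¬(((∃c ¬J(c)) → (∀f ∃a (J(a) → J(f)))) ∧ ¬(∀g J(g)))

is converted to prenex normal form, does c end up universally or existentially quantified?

First replace A → B with ¬A ∨ B.
  ¬((¬(∃c ¬J(c)) ∨ (∀f ∃a (¬J(a) ∨ J(f)))) ∧ ¬(∀g J(g)))
Move each ¬ inward, flipping quantifiers it crosses:
  (∃c ¬J(c)) ∧ (∃f ∀a (J(a) ∧ ¬J(f))) ∨ (∀g J(g))
Pull the quantifiers to the front (each side's bound variable is not free in the other side):
  ∃c ∃f ∀a ∀g (¬J(c) ∧ J(a) ∧ ¬J(f) ∨ J(g))
The quantifier ∃c sits under an even number of negations (counting the antecedent side of each →), so it remains existential.

existential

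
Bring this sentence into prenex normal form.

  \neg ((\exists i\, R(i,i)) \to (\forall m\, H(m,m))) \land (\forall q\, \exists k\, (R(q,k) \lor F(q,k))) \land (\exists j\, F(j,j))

\exists i\, \exists m\, \forall q\, \exists k\, \exists j\, (R(i,i) \land \neg H(m,m) \land (R(q,k) \lor F(q,k)) \land F(j,j))

First replace A → B with ¬A ∨ B.
  \neg (\neg (\exists i\, R(i,i)) \lor (\forall m\, H(m,m))) \land (\forall q\, \exists k\, (R(q,k) \lor F(q,k))) \land (\exists j\, F(j,j))
Drive negations inward (¬∀x A ≡ ∃x ¬A, ¬∃x A ≡ ∀x ¬A, De Morgan for ∧/∨):
  (\exists i\, R(i,i)) \land (\exists m\, \neg H(m,m)) \land (\forall q\, \exists k\, (R(q,k) \lor F(q,k))) \land (\exists j\, F(j,j))
All bound variables are already distinct, so no renaming is needed.
Extract every quantifier outward, since the variables are now distinct and don't occur free across branches:
  \exists i\, \exists m\, \forall q\, \exists k\, \exists j\, (R(i,i) \land \neg H(m,m) \land (R(q,k) \lor F(q,k)) \land F(j,j))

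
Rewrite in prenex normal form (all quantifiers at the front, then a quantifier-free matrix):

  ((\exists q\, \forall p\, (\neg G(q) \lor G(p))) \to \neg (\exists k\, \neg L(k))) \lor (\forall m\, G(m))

\forall q\, \exists p\, \forall k\, \forall m\, (G(q) \land \neg G(p) \lor L(k) \lor G(m))

Rewrite implications/biconditionals: A → B as ¬A ∨ B.
  \neg (\exists q\, \forall p\, (\neg G(q) \lor G(p))) \lor \neg (\exists k\, \neg L(k)) \lor (\forall m\, G(m))
Drive negations inward (¬∀x A ≡ ∃x ¬A, ¬∃x A ≡ ∀x ¬A, De Morgan for ∧/∨):
  (\forall q\, \exists p\, (G(q) \land \neg G(p))) \lor (\forall k\, L(k)) \lor (\forall m\, G(m))
All bound variables are already distinct, so no renaming is needed.
Finally move all quantifiers to the prefix:
  \forall q\, \exists p\, \forall k\, \forall m\, (G(q) \land \neg G(p) \lor L(k) \lor G(m))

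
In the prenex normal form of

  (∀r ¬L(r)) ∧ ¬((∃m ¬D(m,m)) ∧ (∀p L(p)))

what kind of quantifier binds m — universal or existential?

universal

Drive negations inward (¬∀x A ≡ ∃x ¬A, ¬∃x A ≡ ∀x ¬A, De Morgan for ∧/∨):
  (∀r ¬L(r)) ∧ ((∀m D(m,m)) ∨ (∃p ¬L(p)))
All bound variables are already distinct, so no renaming is needed.
Finally move all quantifiers to the prefix:
  ∀r ∀m ∃p (¬L(r) ∧ (D(m,m) ∨ ¬L(p)))
The quantifier ∃m sits under an odd number of negations, so it flips to ∀m.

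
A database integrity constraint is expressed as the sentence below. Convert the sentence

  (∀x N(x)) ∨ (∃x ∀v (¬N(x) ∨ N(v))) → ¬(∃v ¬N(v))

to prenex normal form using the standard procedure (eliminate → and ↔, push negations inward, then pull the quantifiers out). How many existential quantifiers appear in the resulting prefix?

2

Eliminate → and ↔ using ¬ and ∨.
  ¬((∀x N(x)) ∨ (∃x ∀v (¬N(x) ∨ N(v)))) ∨ ¬(∃v ¬N(v))
Move each ¬ inward, flipping quantifiers it crosses:
  (∃x ¬N(x)) ∧ (∀x ∃v (N(x) ∧ ¬N(v))) ∨ (∀v N(v))
Give each quantifier a distinct variable: x↦t, v↦u.
  (∃x ¬N(x)) ∧ (∀t ∃v (N(t) ∧ ¬N(v))) ∨ (∀u N(u))
Extract every quantifier outward, since the variables are now distinct and don't occur free across branches:
  ∃x ∀t ∃v ∀u (¬N(x) ∧ N(t) ∧ ¬N(v) ∨ N(u))
The prefix is ∃x ∀t ∃v ∀u: 2 universal, 2 existential.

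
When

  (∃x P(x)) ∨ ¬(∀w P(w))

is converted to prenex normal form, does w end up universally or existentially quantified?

Drive negations inward (¬∀x A ≡ ∃x ¬A, ¬∃x A ≡ ∀x ¬A, De Morgan for ∧/∨):
  (∃x P(x)) ∨ (∃w ¬P(w))
Finally move all quantifiers to the prefix:
  ∃x ∃w (P(x) ∨ ¬P(w))
The quantifier ∀w sits under an odd number of negations, so it flips to ∃w.

existential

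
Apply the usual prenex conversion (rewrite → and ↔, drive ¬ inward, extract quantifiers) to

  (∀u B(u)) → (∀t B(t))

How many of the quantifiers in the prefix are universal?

1

First replace A → B with ¬A ∨ B.
  ¬(∀u B(u)) ∨ (∀t B(t))
Move each ¬ inward, flipping quantifiers it crosses:
  (∃u ¬B(u)) ∨ (∀t B(t))
All bound variables are already distinct, so no renaming is needed.
Pull the quantifiers to the front (each side's bound variable is not free in the other side):
  ∃u ∀t (¬B(u) ∨ B(t))
The prefix is ∃u ∀t: 1 universal, 1 existential.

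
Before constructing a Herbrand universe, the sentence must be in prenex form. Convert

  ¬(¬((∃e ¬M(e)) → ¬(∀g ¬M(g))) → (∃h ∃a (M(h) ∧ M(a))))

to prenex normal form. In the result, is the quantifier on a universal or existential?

universal

Eliminate → and ↔ using ¬ and ∨.
  ¬(¬¬(¬(∃e ¬M(e)) ∨ ¬(∀g ¬M(g))) ∨ (∃h ∃a (M(h) ∧ M(a))))
Move each ¬ inward, flipping quantifiers it crosses:
  (∃e ¬M(e)) ∧ (∀g ¬M(g)) ∧ (∀h ∀a (¬M(h) ∨ ¬M(a)))
All bound variables are already distinct, so no renaming is needed.
Pull the quantifiers to the front (each side's bound variable is not free in the other side):
  ∃e ∀g ∀h ∀a (¬M(e) ∧ ¬M(g) ∧ (¬M(h) ∨ ¬M(a)))
The quantifier ∃a sits under an odd number of negations (counting the antecedent side of each →), so it flips to ∀a.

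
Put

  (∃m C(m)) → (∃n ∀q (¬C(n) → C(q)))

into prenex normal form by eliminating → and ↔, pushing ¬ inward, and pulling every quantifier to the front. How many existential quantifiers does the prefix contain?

1

Eliminate → and ↔ using ¬ and ∨.
  ¬(∃m C(m)) ∨ (∃n ∀q (¬¬C(n) ∨ C(q)))
Move each ¬ inward, flipping quantifiers it crosses:
  (∀m ¬C(m)) ∨ (∃n ∀q (C(n) ∨ C(q)))
All bound variables are already distinct, so no renaming is needed.
Extract every quantifier outward, since the variables are now distinct and don't occur free across branches:
  ∀m ∃n ∀q (¬C(m) ∨ C(n) ∨ C(q))
The prefix is ∀m ∃n ∀q: 2 universal, 1 existential.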